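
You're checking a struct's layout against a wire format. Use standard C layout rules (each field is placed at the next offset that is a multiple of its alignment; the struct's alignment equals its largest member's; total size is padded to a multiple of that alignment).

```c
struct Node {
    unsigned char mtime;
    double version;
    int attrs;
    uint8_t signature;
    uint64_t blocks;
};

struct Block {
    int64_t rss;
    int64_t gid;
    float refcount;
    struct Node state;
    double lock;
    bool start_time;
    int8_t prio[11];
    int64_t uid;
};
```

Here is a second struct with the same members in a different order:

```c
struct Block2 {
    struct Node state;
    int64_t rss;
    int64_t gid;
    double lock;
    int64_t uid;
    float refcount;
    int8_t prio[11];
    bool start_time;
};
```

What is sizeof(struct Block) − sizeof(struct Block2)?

8

Node: mtime at 0 (size 1, align 1) → ends 1; pad 7 to align 8 for version; version at 8 (size 8, align 8) → ends 16; attrs at 16 (size 4, align 4) → ends 20; signature at 20 (size 1, align 1) → ends 21; pad 3 to align 8 for blocks; blocks at 24 (size 8, align 8) → ends 32; total 32 bytes, alignment 8
rss at 0 (size 8, align 8) → ends 8
gid at 8 (size 8, align 8) → ends 16
refcount at 16 (size 4, align 4) → ends 20
pad 4 to align 8 for state
state at 24 (size 32, align 8) → ends 56
lock at 56 (size 8, align 8) → ends 64
start_time at 64 (size 1, align 1) → ends 65
prio at 65 (size 11, align 1) → ends 76
pad 4 to align 8 for uid
uid at 80 (size 8, align 8) → ends 88
total 88 bytes, alignment 8
— Block2 —
state at 0 (size 32, align 8) → ends 32
rss at 32 (size 8, align 8) → ends 40
gid at 40 (size 8, align 8) → ends 48
lock at 48 (size 8, align 8) → ends 56
uid at 56 (size 8, align 8) → ends 64
refcount at 64 (size 4, align 4) → ends 68
prio at 68 (size 11, align 1) → ends 79
start_time at 79 (size 1, align 1) → ends 80
total 80 bytes, alignment 8
88 − 80 = 8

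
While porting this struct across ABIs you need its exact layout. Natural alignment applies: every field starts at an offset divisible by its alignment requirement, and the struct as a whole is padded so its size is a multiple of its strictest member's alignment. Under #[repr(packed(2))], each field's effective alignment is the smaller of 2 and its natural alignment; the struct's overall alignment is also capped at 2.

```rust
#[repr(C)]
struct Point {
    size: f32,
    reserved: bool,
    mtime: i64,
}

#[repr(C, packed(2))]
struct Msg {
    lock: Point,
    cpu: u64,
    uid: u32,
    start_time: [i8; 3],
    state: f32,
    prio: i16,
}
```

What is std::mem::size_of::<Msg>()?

38

Point: size at 0 (size 4, align 4) → ends 4; reserved at 4 (size 1, align 1) → ends 5; pad 3 to align 8 for mtime; mtime at 8 (size 8, align 8) → ends 16; total 16 bytes, alignment 8
lock at 0 (size 16, align 2) → ends 16
cpu at 16 (size 8, align 2) → ends 24
uid at 24 (size 4, align 2) → ends 28
start_time at 28 (size 3, align 1) → ends 31
pad 1 to align 2 for state
state at 32 (size 4, align 2) → ends 36
prio at 36 (size 2, align 2) → ends 38
total 38 bytes, alignment 2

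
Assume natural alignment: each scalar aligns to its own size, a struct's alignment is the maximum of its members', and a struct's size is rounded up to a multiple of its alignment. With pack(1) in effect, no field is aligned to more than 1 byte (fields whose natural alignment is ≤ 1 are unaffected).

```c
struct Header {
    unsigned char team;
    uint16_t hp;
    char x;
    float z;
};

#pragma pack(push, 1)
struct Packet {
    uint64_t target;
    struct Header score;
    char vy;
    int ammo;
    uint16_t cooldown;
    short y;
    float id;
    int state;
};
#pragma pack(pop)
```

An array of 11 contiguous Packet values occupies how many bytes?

Header: @0: team [1B, align 1] → 1; +1 pad (align 2); @2: hp [2B, align 2] → 4; @4: x [1B, align 1] → 5; +3 pad (align 4); @8: z [4B, align 4] → 12; size 12, align 4
@0: target [8B, align 1] → 8
@8: score [12B, align 1] → 20
@20: vy [1B, align 1] → 21
@21: ammo [4B, align 1] → 25
@25: cooldown [2B, align 1] → 27
@27: y [2B, align 1] → 29
@29: id [4B, align 1] → 33
@33: state [4B, align 1] → 37
size 37, align 1
array of 11: 11 × 37 = 407

407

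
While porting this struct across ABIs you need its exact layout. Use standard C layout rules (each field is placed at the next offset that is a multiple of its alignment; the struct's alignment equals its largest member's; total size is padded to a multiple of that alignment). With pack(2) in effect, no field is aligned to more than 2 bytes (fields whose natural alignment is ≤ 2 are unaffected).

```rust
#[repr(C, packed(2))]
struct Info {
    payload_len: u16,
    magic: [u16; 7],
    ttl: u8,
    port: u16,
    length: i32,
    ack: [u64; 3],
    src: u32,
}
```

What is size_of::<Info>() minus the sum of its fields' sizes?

0..2  payload_len  (2B, 2-aligned)
2..16  magic  (14B, 2-aligned)
16..17  ttl  (1B, 1-aligned)
17..18  -- padding (1B)
18..20  port  (2B, 2-aligned)
20..24  length  (4B, 2-aligned)
24..48  ack  (24B, 2-aligned)
48..52  src  (4B, 2-aligned)
sizeof = 52, alignof = 2
data bytes 51, size 52 → padding 1

1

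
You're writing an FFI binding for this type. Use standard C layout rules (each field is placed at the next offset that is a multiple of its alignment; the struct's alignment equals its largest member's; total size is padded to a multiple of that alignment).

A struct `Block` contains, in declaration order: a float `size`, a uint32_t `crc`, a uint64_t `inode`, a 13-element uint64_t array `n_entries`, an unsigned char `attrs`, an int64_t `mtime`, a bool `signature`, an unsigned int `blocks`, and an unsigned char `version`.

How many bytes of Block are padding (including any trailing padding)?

0..4  size  (4B, 4-aligned)
4..8  crc  (4B, 4-aligned)
8..16  inode  (8B, 8-aligned)
16..120  n_entries  (104B, 8-aligned)
120..121  attrs  (1B, 1-aligned)
121..128  -- padding (7B)
128..136  mtime  (8B, 8-aligned)
136..137  signature  (1B, 1-aligned)
137..140  -- padding (3B)
140..144  blocks  (4B, 4-aligned)
144..145  version  (1B, 1-aligned)
145..152  -- tail padding (7B)
sizeof = 152, alignof = 8
data bytes 135, size 152 → padding 17

17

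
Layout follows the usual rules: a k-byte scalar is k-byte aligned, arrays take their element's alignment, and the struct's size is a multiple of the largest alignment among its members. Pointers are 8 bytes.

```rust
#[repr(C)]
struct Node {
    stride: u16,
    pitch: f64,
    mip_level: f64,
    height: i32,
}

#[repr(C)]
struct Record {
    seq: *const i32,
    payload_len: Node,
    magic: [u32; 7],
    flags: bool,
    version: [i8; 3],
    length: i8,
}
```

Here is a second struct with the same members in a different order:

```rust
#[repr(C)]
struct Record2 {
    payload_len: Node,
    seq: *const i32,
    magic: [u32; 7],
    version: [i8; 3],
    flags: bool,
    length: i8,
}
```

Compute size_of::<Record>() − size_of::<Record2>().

0

Node: 0..2  stride  (2B, 2-aligned); 2..8  -- padding (6B); 8..16  pitch  (8B, 8-aligned); 16..24  mip_level  (8B, 8-aligned); 24..28  height  (4B, 4-aligned); 28..32  -- tail padding (4B); sizeof = 32, alignof = 8
0..8  seq  (8B, 8-aligned)
8..40  payload_len  (32B, 8-aligned)
40..68  magic  (28B, 4-aligned)
68..69  flags  (1B, 1-aligned)
69..72  version  (3B, 1-aligned)
72..73  length  (1B, 1-aligned)
73..80  -- tail padding (7B)
sizeof = 80, alignof = 8
— Record2 —
0..32  payload_len  (32B, 8-aligned)
32..40  seq  (8B, 8-aligned)
40..68  magic  (28B, 4-aligned)
68..71  version  (3B, 1-aligned)
71..72  flags  (1B, 1-aligned)
72..73  length  (1B, 1-aligned)
73..80  -- tail padding (7B)
sizeof = 80, alignof = 8
80 − 80 = 0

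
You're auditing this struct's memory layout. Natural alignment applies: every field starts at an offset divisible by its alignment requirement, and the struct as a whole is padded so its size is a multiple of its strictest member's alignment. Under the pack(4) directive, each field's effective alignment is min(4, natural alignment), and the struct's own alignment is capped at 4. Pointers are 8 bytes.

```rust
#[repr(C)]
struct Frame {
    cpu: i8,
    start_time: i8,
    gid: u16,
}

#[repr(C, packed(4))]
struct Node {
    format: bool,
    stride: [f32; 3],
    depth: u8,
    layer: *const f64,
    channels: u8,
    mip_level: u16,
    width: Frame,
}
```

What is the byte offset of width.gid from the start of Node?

34

Frame: @0: cpu [1B, align 1] → 1; @1: start_time [1B, align 1] → 2; @2: gid [2B, align 2] → 4; size 4, align 2
@0: format [1B, align 1] → 1
+3 pad (align 4)
@4: stride [12B, align 4] → 16
@16: depth [1B, align 1] → 17
+3 pad (align 4)
@20: layer [8B, align 4] → 28
@28: channels [1B, align 1] → 29
+1 pad (align 2)
@30: mip_level [2B, align 2] → 32
@32: width [4B, align 2] → 36
within Frame: gid at 2
32 + 2 = 34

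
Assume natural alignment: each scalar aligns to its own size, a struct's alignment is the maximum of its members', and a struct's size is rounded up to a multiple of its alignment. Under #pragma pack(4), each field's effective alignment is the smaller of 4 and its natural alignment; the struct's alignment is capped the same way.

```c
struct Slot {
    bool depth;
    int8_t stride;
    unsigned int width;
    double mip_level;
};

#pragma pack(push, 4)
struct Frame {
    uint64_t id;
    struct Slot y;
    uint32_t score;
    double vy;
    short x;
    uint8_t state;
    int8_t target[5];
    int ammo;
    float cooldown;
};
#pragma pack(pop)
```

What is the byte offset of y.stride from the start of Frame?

9

Slot: depth at 0 (size 1, align 1) → ends 1; stride at 1 (size 1, align 1) → ends 2; pad 2 to align 4 for width; width at 4 (size 4, align 4) → ends 8; mip_level at 8 (size 8, align 8) → ends 16; total 16 bytes, alignment 8
id at 0 (size 8, align 4) → ends 8
y at 8 (size 16, align 4) → ends 24
within Slot: stride at 1
8 + 1 = 9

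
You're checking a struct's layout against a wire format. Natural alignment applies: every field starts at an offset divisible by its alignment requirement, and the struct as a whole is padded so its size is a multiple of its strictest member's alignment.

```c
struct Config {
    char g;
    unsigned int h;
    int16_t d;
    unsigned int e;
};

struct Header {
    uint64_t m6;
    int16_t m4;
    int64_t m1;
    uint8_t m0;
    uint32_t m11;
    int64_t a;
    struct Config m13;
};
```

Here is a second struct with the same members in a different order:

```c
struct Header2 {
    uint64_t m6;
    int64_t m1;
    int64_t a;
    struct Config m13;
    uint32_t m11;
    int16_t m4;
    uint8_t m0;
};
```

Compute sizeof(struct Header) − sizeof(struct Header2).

Config: @0: g [1B, align 1] → 1; +3 pad (align 4); @4: h [4B, align 4] → 8; @8: d [2B, align 2] → 10; +2 pad (align 4); @12: e [4B, align 4] → 16; size 16, align 4
@0: m6 [8B, align 8] → 8
@8: m4 [2B, align 2] → 10
+6 pad (align 8)
@16: m1 [8B, align 8] → 24
@24: m0 [1B, align 1] → 25
+3 pad (align 4)
@28: m11 [4B, align 4] → 32
@32: a [8B, align 8] → 40
@40: m13 [16B, align 4] → 56
size 56, align 8
— Header2 —
@0: m6 [8B, align 8] → 8
@8: m1 [8B, align 8] → 16
@16: a [8B, align 8] → 24
@24: m13 [16B, align 4] → 40
@40: m11 [4B, align 4] → 44
@44: m4 [2B, align 2] → 46
@46: m0 [1B, align 1] → 47
+1 tail pad (align 8)
size 48, align 8
56 − 48 = 8

8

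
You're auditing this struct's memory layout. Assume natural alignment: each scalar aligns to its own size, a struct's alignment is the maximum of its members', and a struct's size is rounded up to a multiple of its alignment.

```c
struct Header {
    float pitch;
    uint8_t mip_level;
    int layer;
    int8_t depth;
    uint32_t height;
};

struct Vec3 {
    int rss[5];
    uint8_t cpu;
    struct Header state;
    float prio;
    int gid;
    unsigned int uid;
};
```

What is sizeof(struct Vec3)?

56

Header: @0: pitch [4B, align 4] → 4; @4: mip_level [1B, align 1] → 5; +3 pad (align 4); @8: layer [4B, align 4] → 12; @12: depth [1B, align 1] → 13; +3 pad (align 4); @16: height [4B, align 4] → 20; size 20, align 4
@0: rss [20B, align 4] → 20
@20: cpu [1B, align 1] → 21
+3 pad (align 4)
@24: state [20B, align 4] → 44
@44: prio [4B, align 4] → 48
@48: gid [4B, align 4] → 52
@52: uid [4B, align 4] → 56
size 56, align 4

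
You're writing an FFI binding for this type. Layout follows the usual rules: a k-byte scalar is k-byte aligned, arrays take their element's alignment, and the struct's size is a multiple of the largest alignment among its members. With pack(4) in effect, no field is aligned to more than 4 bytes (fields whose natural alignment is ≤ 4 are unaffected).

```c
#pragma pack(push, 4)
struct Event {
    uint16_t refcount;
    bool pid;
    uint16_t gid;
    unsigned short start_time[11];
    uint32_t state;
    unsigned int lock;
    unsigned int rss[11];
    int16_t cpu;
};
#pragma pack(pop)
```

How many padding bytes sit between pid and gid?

1

@0: refcount [2B, align 2] → 2
@2: pid [1B, align 1] → 3
+1 pad (align 2)
@4: gid [2B, align 2] → 6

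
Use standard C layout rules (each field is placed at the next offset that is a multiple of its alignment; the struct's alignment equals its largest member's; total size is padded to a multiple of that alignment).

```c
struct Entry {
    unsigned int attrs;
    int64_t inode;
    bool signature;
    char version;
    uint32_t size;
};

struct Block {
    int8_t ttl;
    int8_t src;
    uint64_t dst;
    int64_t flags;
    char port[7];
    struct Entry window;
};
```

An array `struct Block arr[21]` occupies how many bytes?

1176

Entry: 0..4  attrs  (4B, 4-aligned); 4..8  -- padding (4B); 8..16  inode  (8B, 8-aligned); 16..17  signature  (1B, 1-aligned); 17..18  version  (1B, 1-aligned); 18..20  -- padding (2B); 20..24  size  (4B, 4-aligned); sizeof = 24, alignof = 8
0..1  ttl  (1B, 1-aligned)
1..2  src  (1B, 1-aligned)
2..8  -- padding (6B)
8..16  dst  (8B, 8-aligned)
16..24  flags  (8B, 8-aligned)
24..31  port  (7B, 1-aligned)
31..32  -- padding (1B)
32..56  window  (24B, 8-aligned)
sizeof = 56, alignof = 8
array of 21: 21 × 56 = 1176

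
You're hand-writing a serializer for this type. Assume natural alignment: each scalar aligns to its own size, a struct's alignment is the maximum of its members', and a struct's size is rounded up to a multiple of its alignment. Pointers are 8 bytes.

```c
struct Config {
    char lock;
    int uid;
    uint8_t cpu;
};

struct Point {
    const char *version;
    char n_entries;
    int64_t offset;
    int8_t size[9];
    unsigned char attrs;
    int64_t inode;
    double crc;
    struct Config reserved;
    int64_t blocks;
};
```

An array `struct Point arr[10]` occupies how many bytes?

800

Config: lock at 0 (size 1, align 1) → ends 1; pad 3 to align 4 for uid; uid at 4 (size 4, align 4) → ends 8; cpu at 8 (size 1, align 1) → ends 9; tail pad 3 to reach multiple of 4; total 12 bytes, alignment 4
version at 0 (size 8, align 8) → ends 8
n_entries at 8 (size 1, align 1) → ends 9
pad 7 to align 8 for offset
offset at 16 (size 8, align 8) → ends 24
size at 24 (size 9, align 1) → ends 33
attrs at 33 (size 1, align 1) → ends 34
pad 6 to align 8 for inode
inode at 40 (size 8, align 8) → ends 48
crc at 48 (size 8, align 8) → ends 56
reserved at 56 (size 12, align 4) → ends 68
pad 4 to align 8 for blocks
blocks at 72 (size 8, align 8) → ends 80
total 80 bytes, alignment 8
array of 10: 10 × 80 = 800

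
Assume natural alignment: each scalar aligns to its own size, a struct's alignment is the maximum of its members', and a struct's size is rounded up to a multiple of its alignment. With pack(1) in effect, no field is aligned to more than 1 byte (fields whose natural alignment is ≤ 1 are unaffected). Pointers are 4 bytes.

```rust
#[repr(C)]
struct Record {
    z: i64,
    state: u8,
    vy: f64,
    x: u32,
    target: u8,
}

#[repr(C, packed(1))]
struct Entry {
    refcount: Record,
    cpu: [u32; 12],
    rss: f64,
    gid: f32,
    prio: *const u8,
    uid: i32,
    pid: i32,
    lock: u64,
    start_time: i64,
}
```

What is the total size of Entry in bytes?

120 bytes

Record: z at 0 (size 8, align 8) → ends 8; state at 8 (size 1, align 1) → ends 9; pad 7 to align 8 for vy; vy at 16 (size 8, align 8) → ends 24; x at 24 (size 4, align 4) → ends 28; target at 28 (size 1, align 1) → ends 29; tail pad 3 to reach multiple of 8; total 32 bytes, alignment 8
refcount at 0 (size 32, align 1) → ends 32
cpu at 32 (size 48, align 1) → ends 80
rss at 80 (size 8, align 1) → ends 88
gid at 88 (size 4, align 1) → ends 92
prio at 92 (size 4, align 1) → ends 96
uid at 96 (size 4, align 1) → ends 100
pid at 100 (size 4, align 1) → ends 104
lock at 104 (size 8, align 1) → ends 112
start_time at 112 (size 8, align 1) → ends 120
total 120 bytes, alignment 1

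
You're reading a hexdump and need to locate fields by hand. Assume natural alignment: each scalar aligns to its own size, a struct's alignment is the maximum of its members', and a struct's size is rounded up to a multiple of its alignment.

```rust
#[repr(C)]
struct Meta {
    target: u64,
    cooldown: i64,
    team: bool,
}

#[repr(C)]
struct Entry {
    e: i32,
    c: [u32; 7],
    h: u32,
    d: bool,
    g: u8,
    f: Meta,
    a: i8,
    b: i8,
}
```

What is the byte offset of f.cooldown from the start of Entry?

48

Meta: target at 0 (size 8, align 8) → ends 8; cooldown at 8 (size 8, align 8) → ends 16; team at 16 (size 1, align 1) → ends 17; tail pad 7 to reach multiple of 8; total 24 bytes, alignment 8
e at 0 (size 4, align 4) → ends 4
c at 4 (size 28, align 4) → ends 32
h at 32 (size 4, align 4) → ends 36
d at 36 (size 1, align 1) → ends 37
g at 37 (size 1, align 1) → ends 38
pad 2 to align 8 for f
f at 40 (size 24, align 8) → ends 64
within Meta: cooldown at 8
40 + 8 = 48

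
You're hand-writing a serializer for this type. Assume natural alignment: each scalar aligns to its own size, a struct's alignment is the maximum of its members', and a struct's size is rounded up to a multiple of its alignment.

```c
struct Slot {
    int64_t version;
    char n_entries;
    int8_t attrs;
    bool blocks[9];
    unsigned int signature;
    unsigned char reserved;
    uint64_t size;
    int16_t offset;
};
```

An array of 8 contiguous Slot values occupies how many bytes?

384

@0: version [8B, align 8] → 8
@8: n_entries [1B, align 1] → 9
@9: attrs [1B, align 1] → 10
@10: blocks [9B, align 1] → 19
+1 pad (align 4)
@20: signature [4B, align 4] → 24
@24: reserved [1B, align 1] → 25
+7 pad (align 8)
@32: size [8B, align 8] → 40
@40: offset [2B, align 2] → 42
+6 tail pad (align 8)
size 48, align 8
array of 8: 8 × 48 = 384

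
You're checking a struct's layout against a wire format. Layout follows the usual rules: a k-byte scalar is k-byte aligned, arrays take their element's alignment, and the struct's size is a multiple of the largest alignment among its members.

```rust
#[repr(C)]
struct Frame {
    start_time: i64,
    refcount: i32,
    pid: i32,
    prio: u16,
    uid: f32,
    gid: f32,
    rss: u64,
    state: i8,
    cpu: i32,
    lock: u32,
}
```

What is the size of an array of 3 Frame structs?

168

@0: start_time [8B, align 8] → 8
@8: refcount [4B, align 4] → 12
@12: pid [4B, align 4] → 16
@16: prio [2B, align 2] → 18
+2 pad (align 4)
@20: uid [4B, align 4] → 24
@24: gid [4B, align 4] → 28
+4 pad (align 8)
@32: rss [8B, align 8] → 40
@40: state [1B, align 1] → 41
+3 pad (align 4)
@44: cpu [4B, align 4] → 48
@48: lock [4B, align 4] → 52
+4 tail pad (align 8)
size 56, align 8
array of 3: 3 × 56 = 168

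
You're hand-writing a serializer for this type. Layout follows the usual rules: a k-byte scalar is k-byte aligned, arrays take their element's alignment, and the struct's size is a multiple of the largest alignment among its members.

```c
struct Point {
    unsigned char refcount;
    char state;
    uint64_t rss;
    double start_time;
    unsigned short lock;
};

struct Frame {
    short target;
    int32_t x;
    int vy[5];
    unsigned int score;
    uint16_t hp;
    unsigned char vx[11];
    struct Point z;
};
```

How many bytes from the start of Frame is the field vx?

Point: @0: refcount [1B, align 1] → 1; @1: state [1B, align 1] → 2; +6 pad (align 8); @8: rss [8B, align 8] → 16; @16: start_time [8B, align 8] → 24; @24: lock [2B, align 2] → 26; +6 tail pad (align 8); size 32, align 8
@0: target [2B, align 2] → 2
+2 pad (align 4)
@4: x [4B, align 4] → 8
@8: vy [20B, align 4] → 28
@28: score [4B, align 4] → 32
@32: hp [2B, align 2] → 34
@34: vx [11B, align 1] → 45

34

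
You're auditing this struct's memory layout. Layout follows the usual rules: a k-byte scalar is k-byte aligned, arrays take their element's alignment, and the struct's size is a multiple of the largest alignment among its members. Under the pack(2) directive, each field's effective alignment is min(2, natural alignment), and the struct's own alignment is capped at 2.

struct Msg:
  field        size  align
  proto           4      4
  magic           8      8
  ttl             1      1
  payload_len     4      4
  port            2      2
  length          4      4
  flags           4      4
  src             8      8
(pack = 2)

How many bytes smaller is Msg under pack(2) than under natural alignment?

12

natural layout:
  proto at 0 (size 4, align 4) → ends 4
  pad 4 to align 8 for magic
  magic at 8 (size 8, align 8) → ends 16
  ttl at 16 (size 1, align 1) → ends 17
  pad 3 to align 4 for payload_len
  payload_len at 20 (size 4, align 4) → ends 24
  port at 24 (size 2, align 2) → ends 26
  pad 2 to align 4 for length
  length at 28 (size 4, align 4) → ends 32
  flags at 32 (size 4, align 4) → ends 36
  pad 4 to align 8 for src
  src at 40 (size 8, align 8) → ends 48
  total 48 bytes, alignment 8
packed(2) layout:
  proto at 0 (size 4, align 2) → ends 4
  magic at 4 (size 8, align 2) → ends 12
  ttl at 12 (size 1, align 1) → ends 13
  pad 1 to align 2 for payload_len
  payload_len at 14 (size 4, align 2) → ends 18
  port at 18 (size 2, align 2) → ends 20
  length at 20 (size 4, align 2) → ends 24
  flags at 24 (size 4, align 2) → ends 28
  src at 28 (size 8, align 2) → ends 36
  total 36 bytes, alignment 2
48 − 36 = 12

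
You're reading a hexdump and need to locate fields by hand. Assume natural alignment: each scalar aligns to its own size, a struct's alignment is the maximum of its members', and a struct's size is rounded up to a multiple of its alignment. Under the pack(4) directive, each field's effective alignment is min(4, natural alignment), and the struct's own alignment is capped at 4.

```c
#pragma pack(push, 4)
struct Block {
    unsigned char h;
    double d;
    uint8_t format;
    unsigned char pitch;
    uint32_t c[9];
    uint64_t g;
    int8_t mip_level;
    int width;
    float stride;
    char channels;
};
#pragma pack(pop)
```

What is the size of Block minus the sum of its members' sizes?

0..1  h  (1B, 1-aligned)
1..4  -- padding (3B)
4..12  d  (8B, 4-aligned)
12..13  format  (1B, 1-aligned)
13..14  pitch  (1B, 1-aligned)
14..16  -- padding (2B)
16..52  c  (36B, 4-aligned)
52..60  g  (8B, 4-aligned)
60..61  mip_level  (1B, 1-aligned)
61..64  -- padding (3B)
64..68  width  (4B, 4-aligned)
68..72  stride  (4B, 4-aligned)
72..73  channels  (1B, 1-aligned)
73..76  -- tail padding (3B)
sizeof = 76, alignof = 4
data bytes 65, size 76 → padding 11

11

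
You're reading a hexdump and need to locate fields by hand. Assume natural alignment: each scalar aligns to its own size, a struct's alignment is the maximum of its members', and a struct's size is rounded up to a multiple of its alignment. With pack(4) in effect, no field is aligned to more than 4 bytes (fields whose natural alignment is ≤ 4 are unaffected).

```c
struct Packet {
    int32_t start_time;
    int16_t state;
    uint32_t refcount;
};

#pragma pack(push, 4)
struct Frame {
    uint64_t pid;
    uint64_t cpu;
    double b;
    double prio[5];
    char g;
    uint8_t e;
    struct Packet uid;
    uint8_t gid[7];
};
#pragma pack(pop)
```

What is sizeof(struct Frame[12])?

1056

Packet: start_time at 0 (size 4, align 4) → ends 4; state at 4 (size 2, align 2) → ends 6; pad 2 to align 4 for refcount; refcount at 8 (size 4, align 4) → ends 12; total 12 bytes, alignment 4
pid at 0 (size 8, align 4) → ends 8
cpu at 8 (size 8, align 4) → ends 16
b at 16 (size 8, align 4) → ends 24
prio at 24 (size 40, align 4) → ends 64
g at 64 (size 1, align 1) → ends 65
e at 65 (size 1, align 1) → ends 66
pad 2 to align 4 for uid
uid at 68 (size 12, align 4) → ends 80
gid at 80 (size 7, align 1) → ends 87
tail pad 1 to reach multiple of 4
total 88 bytes, alignment 4
array of 12: 12 × 88 = 1056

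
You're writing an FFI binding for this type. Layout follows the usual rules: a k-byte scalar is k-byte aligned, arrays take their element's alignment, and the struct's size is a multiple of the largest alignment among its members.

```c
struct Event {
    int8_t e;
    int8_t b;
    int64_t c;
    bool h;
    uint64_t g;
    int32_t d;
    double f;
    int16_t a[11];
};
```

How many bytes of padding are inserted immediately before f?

4

@0: e [1B, align 1] → 1
@1: b [1B, align 1] → 2
+6 pad (align 8)
@8: c [8B, align 8] → 16
@16: h [1B, align 1] → 17
+7 pad (align 8)
@24: g [8B, align 8] → 32
@32: d [4B, align 4] → 36
+4 pad (align 8)
@40: f [8B, align 8] → 48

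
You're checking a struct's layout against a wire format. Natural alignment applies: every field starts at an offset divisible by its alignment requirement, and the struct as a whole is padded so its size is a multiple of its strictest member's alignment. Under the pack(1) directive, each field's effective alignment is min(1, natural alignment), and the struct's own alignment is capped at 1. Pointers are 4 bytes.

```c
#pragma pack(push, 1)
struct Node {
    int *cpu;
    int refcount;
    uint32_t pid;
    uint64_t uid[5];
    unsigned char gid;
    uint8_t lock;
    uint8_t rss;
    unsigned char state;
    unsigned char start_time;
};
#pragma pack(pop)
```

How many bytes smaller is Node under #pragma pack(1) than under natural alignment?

7

natural layout:
  cpu at 0 (size 4, align 4) → ends 4
  refcount at 4 (size 4, align 4) → ends 8
  pid at 8 (size 4, align 4) → ends 12
  pad 4 to align 8 for uid
  uid at 16 (size 40, align 8) → ends 56
  gid at 56 (size 1, align 1) → ends 57
  lock at 57 (size 1, align 1) → ends 58
  rss at 58 (size 1, align 1) → ends 59
  state at 59 (size 1, align 1) → ends 60
  start_time at 60 (size 1, align 1) → ends 61
  tail pad 3 to reach multiple of 8
  total 64 bytes, alignment 8
packed(1) layout:
  cpu at 0 (size 4, align 1) → ends 4
  refcount at 4 (size 4, align 1) → ends 8
  pid at 8 (size 4, align 1) → ends 12
  uid at 12 (size 40, align 1) → ends 52
  gid at 52 (size 1, align 1) → ends 53
  lock at 53 (size 1, align 1) → ends 54
  rss at 54 (size 1, align 1) → ends 55
  state at 55 (size 1, align 1) → ends 56
  start_time at 56 (size 1, align 1) → ends 57
  total 57 bytes, alignment 1
64 − 57 = 7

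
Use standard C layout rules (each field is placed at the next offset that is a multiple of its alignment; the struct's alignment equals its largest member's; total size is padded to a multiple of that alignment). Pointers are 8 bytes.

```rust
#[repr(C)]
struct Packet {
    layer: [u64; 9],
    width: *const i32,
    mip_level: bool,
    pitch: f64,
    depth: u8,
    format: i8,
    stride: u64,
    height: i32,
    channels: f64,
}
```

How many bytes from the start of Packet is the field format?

layer at 0 (size 72, align 8) → ends 72
width at 72 (size 8, align 8) → ends 80
mip_level at 80 (size 1, align 1) → ends 81
pad 7 to align 8 for pitch
pitch at 88 (size 8, align 8) → ends 96
depth at 96 (size 1, align 1) → ends 97
format at 97 (size 1, align 1) → ends 98

97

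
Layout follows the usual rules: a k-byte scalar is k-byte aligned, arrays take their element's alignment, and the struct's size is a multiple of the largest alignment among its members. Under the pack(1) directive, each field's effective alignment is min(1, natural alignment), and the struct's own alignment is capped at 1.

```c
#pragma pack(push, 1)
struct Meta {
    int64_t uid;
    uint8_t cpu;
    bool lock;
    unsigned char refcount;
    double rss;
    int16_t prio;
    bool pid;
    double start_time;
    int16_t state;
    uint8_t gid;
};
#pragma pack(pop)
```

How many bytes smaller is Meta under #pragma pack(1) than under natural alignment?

natural layout:
  uid at 0 (size 8, align 8) → ends 8
  cpu at 8 (size 1, align 1) → ends 9
  lock at 9 (size 1, align 1) → ends 10
  refcount at 10 (size 1, align 1) → ends 11
  pad 5 to align 8 for rss
  rss at 16 (size 8, align 8) → ends 24
  prio at 24 (size 2, align 2) → ends 26
  pid at 26 (size 1, align 1) → ends 27
  pad 5 to align 8 for start_time
  start_time at 32 (size 8, align 8) → ends 40
  state at 40 (size 2, align 2) → ends 42
  gid at 42 (size 1, align 1) → ends 43
  tail pad 5 to reach multiple of 8
  total 48 bytes, alignment 8
packed(1) layout:
  uid at 0 (size 8, align 1) → ends 8
  cpu at 8 (size 1, align 1) → ends 9
  lock at 9 (size 1, align 1) → ends 10
  refcount at 10 (size 1, align 1) → ends 11
  rss at 11 (size 8, align 1) → ends 19
  prio at 19 (size 2, align 1) → ends 21
  pid at 21 (size 1, align 1) → ends 22
  start_time at 22 (size 8, align 1) → ends 30
  state at 30 (size 2, align 1) → ends 32
  gid at 32 (size 1, align 1) → ends 33
  total 33 bytes, alignment 1
48 − 33 = 15

15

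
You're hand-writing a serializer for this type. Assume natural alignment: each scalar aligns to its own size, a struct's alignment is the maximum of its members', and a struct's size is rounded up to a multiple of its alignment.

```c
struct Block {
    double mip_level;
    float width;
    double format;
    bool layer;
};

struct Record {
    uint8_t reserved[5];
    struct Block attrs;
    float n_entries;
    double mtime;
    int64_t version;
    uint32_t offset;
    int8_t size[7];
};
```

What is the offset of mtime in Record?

48

Block: mip_level at 0 (size 8, align 8) → ends 8; width at 8 (size 4, align 4) → ends 12; pad 4 to align 8 for format; format at 16 (size 8, align 8) → ends 24; layer at 24 (size 1, align 1) → ends 25; tail pad 7 to reach multiple of 8; total 32 bytes, alignment 8
reserved at 0 (size 5, align 1) → ends 5
pad 3 to align 8 for attrs
attrs at 8 (size 32, align 8) → ends 40
n_entries at 40 (size 4, align 4) → ends 44
pad 4 to align 8 for mtime
mtime at 48 (size 8, align 8) → ends 56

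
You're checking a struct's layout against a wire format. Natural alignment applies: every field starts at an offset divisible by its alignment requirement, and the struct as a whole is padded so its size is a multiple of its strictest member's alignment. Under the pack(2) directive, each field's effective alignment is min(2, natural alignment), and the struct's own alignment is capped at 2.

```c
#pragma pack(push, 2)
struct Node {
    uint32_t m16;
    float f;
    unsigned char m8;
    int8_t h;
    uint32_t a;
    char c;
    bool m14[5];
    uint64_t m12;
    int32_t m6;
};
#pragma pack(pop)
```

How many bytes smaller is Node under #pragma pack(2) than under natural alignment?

8

natural layout:
  m16 at 0 (size 4, align 4) → ends 4
  f at 4 (size 4, align 4) → ends 8
  m8 at 8 (size 1, align 1) → ends 9
  h at 9 (size 1, align 1) → ends 10
  pad 2 to align 4 for a
  a at 12 (size 4, align 4) → ends 16
  c at 16 (size 1, align 1) → ends 17
  m14 at 17 (size 5, align 1) → ends 22
  pad 2 to align 8 for m12
  m12 at 24 (size 8, align 8) → ends 32
  m6 at 32 (size 4, align 4) → ends 36
  tail pad 4 to reach multiple of 8
  total 40 bytes, alignment 8
packed(2) layout:
  m16 at 0 (size 4, align 2) → ends 4
  f at 4 (size 4, align 2) → ends 8
  m8 at 8 (size 1, align 1) → ends 9
  h at 9 (size 1, align 1) → ends 10
  a at 10 (size 4, align 2) → ends 14
  c at 14 (size 1, align 1) → ends 15
  m14 at 15 (size 5, align 1) → ends 20
  m12 at 20 (size 8, align 2) → ends 28
  m6 at 28 (size 4, align 2) → ends 32
  total 32 bytes, alignment 2
40 − 32 = 8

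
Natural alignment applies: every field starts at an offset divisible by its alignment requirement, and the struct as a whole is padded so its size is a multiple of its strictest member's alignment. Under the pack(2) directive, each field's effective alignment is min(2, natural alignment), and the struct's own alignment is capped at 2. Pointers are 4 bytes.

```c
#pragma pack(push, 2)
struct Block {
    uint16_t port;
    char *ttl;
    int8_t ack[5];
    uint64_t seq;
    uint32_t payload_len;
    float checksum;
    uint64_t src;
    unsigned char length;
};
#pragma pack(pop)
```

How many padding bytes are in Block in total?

port at 0 (size 2, align 2) → ends 2
ttl at 2 (size 4, align 2) → ends 6
ack at 6 (size 5, align 1) → ends 11
pad 1 to align 2 for seq
seq at 12 (size 8, align 2) → ends 20
payload_len at 20 (size 4, align 2) → ends 24
checksum at 24 (size 4, align 2) → ends 28
src at 28 (size 8, align 2) → ends 36
length at 36 (size 1, align 1) → ends 37
tail pad 1 to reach multiple of 2
total 38 bytes, alignment 2
data bytes 36, size 38 → padding 2

2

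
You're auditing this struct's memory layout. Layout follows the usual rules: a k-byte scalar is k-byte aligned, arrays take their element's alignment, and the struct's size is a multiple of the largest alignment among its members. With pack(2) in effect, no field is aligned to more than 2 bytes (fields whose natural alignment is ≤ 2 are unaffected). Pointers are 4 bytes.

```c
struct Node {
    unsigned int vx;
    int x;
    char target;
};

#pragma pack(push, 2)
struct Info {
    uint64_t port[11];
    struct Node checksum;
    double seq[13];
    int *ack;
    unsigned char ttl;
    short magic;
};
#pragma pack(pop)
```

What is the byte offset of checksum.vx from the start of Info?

88

Node: @0: vx [4B, align 4] → 4; @4: x [4B, align 4] → 8; @8: target [1B, align 1] → 9; +3 tail pad (align 4); size 12, align 4
@0: port [88B, align 2] → 88
@88: checksum [12B, align 2] → 100
within Node: vx at 0
88 + 0 = 88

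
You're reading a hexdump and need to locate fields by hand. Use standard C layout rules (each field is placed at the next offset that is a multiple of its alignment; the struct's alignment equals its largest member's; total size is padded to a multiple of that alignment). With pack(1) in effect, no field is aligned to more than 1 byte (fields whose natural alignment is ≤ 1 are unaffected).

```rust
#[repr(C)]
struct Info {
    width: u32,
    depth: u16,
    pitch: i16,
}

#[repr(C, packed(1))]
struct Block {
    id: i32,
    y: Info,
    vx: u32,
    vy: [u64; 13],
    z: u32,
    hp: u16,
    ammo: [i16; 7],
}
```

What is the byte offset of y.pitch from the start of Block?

10

Info: @0: width [4B, align 4] → 4; @4: depth [2B, align 2] → 6; @6: pitch [2B, align 2] → 8; size 8, align 4
@0: id [4B, align 1] → 4
@4: y [8B, align 1] → 12
within Info: pitch at 6
4 + 6 = 10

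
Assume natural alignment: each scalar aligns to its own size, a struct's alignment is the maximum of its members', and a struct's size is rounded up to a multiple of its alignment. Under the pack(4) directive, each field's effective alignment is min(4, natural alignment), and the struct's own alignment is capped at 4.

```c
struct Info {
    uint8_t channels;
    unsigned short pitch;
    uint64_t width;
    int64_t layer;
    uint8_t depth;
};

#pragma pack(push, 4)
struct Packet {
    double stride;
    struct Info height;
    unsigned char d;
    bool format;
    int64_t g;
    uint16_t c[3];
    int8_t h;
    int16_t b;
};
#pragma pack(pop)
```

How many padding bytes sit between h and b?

Info: @0: channels [1B, align 1] → 1; +1 pad (align 2); @2: pitch [2B, align 2] → 4; +4 pad (align 8); @8: width [8B, align 8] → 16; @16: layer [8B, align 8] → 24; @24: depth [1B, align 1] → 25; +7 tail pad (align 8); size 32, align 8
@0: stride [8B, align 4] → 8
@8: height [32B, align 4] → 40
@40: d [1B, align 1] → 41
@41: format [1B, align 1] → 42
+2 pad (align 4)
@44: g [8B, align 4] → 52
@52: c [6B, align 2] → 58
@58: h [1B, align 1] → 59
+1 pad (align 2)
@60: b [2B, align 2] → 62

1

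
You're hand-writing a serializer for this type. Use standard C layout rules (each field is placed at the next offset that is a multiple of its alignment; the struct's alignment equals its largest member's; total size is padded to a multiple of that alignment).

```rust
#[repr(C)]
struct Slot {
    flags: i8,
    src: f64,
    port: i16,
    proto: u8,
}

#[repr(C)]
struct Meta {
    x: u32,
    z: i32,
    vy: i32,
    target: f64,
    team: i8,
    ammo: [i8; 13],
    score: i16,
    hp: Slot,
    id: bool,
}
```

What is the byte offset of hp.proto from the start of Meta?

Slot: @0: flags [1B, align 1] → 1; +7 pad (align 8); @8: src [8B, align 8] → 16; @16: port [2B, align 2] → 18; @18: proto [1B, align 1] → 19; +5 tail pad (align 8); size 24, align 8
@0: x [4B, align 4] → 4
@4: z [4B, align 4] → 8
@8: vy [4B, align 4] → 12
+4 pad (align 8)
@16: target [8B, align 8] → 24
@24: team [1B, align 1] → 25
@25: ammo [13B, align 1] → 38
@38: score [2B, align 2] → 40
@40: hp [24B, align 8] → 64
within Slot: proto at 18
40 + 18 = 58

58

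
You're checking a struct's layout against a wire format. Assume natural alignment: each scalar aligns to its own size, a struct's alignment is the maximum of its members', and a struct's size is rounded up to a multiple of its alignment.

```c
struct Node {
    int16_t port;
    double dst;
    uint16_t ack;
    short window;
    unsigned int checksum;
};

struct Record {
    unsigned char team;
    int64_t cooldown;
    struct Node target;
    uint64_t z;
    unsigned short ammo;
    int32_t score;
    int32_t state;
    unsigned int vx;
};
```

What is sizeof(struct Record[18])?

Node: port at 0 (size 2, align 2) → ends 2; pad 6 to align 8 for dst; dst at 8 (size 8, align 8) → ends 16; ack at 16 (size 2, align 2) → ends 18; window at 18 (size 2, align 2) → ends 20; checksum at 20 (size 4, align 4) → ends 24; total 24 bytes, alignment 8
team at 0 (size 1, align 1) → ends 1
pad 7 to align 8 for cooldown
cooldown at 8 (size 8, align 8) → ends 16
target at 16 (size 24, align 8) → ends 40
z at 40 (size 8, align 8) → ends 48
ammo at 48 (size 2, align 2) → ends 50
pad 2 to align 4 for score
score at 52 (size 4, align 4) → ends 56
state at 56 (size 4, align 4) → ends 60
vx at 60 (size 4, align 4) → ends 64
total 64 bytes, alignment 8
array of 18: 18 × 64 = 1152

1152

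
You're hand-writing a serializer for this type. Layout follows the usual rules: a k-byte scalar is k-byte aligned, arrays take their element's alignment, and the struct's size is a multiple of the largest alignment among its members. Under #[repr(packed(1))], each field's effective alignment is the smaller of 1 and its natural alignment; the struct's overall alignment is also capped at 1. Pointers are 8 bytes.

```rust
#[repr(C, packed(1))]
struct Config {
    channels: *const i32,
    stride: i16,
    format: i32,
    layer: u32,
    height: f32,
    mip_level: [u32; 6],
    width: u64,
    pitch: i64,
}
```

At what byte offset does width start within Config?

46

0..8  channels  (8B, 1-aligned)
8..10  stride  (2B, 1-aligned)
10..14  format  (4B, 1-aligned)
14..18  layer  (4B, 1-aligned)
18..22  height  (4B, 1-aligned)
22..46  mip_level  (24B, 1-aligned)
46..54  width  (8B, 1-aligned)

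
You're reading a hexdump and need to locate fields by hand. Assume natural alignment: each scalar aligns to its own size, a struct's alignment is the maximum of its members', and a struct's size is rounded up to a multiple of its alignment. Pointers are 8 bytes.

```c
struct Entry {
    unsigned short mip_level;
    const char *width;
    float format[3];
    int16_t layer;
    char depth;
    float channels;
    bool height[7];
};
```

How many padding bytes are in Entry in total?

12

0..2  mip_level  (2B, 2-aligned)
2..8  -- padding (6B)
8..16  width  (8B, 8-aligned)
16..28  format  (12B, 4-aligned)
28..30  layer  (2B, 2-aligned)
30..31  depth  (1B, 1-aligned)
31..32  -- padding (1B)
32..36  channels  (4B, 4-aligned)
36..43  height  (7B, 1-aligned)
43..48  -- tail padding (5B)
sizeof = 48, alignof = 8
data bytes 36, size 48 → padding 12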